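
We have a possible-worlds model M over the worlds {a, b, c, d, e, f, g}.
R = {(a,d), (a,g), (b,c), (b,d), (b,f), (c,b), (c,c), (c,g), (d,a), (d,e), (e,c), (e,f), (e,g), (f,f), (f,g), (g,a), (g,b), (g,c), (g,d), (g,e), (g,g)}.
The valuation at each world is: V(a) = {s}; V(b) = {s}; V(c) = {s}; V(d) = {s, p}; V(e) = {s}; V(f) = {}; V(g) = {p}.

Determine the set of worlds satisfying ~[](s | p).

b, e, f

Recall that []ψ holds at a world iff ψ holds at every accessible world, and <>ψ holds iff ψ holds at some accessible world.
Let φ = ~[](s | p). Evaluate φ at each world:
  a (successors {d, g}): φ is false.
  b (successors {c, d, f}): φ is true.
  c (successors {b, c, g}): φ is false.
  d (successors {a, e}): φ is false.
  e (successors {c, f, g}): φ is true.
  f (successors {f, g}): φ is true.
  g (successors {a, b, c, d, e, g}): φ is false.
For instance, at f:
  At f: [](s | p) is false, so ~[](s | p) is true.
    At f: [](s | p) requires s | p at every successor {f, g}.
      s | p fails at f, so [](s | p) is false at f.
Satisfying worlds: {b, e, f}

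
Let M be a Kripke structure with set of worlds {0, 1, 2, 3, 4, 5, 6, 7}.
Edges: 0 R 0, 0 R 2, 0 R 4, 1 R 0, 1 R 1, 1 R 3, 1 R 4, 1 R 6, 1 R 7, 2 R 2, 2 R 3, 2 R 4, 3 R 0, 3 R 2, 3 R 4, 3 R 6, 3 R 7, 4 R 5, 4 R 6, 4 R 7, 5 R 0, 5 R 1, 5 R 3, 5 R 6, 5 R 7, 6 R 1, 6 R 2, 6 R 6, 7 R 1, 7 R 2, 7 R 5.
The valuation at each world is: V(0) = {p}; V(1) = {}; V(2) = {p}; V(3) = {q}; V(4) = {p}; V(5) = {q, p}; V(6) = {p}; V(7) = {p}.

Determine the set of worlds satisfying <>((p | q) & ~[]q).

Let φ = <>((p | q) & ~[]q). Evaluate φ at each world:
  0 (successors {0, 2, 4}): φ is true.
  1 (successors {0, 1, 3, 4, 6, 7}): φ is true.
  2 (successors {2, 3, 4}): φ is true.
  3 (successors {0, 2, 4, 6, 7}): φ is true.
  4 (successors {5, 6, 7}): φ is true.
  5 (successors {0, 1, 3, 6, 7}): φ is true.
  6 (successors {1, 2, 6}): φ is true.
  7 (successors {1, 2, 5}): φ is true.
For instance, at 7:
  At 7: <>((p | q) & ~[]q) requires (p | q) & ~[]q at some successor in {1, 2, 5}.
    (p | q) & ~[]q holds at 2, so <>((p | q) & ~[]q) is true at 7.
      At 2: p | q is true, ~[]q is true, so (p | q) & ~[]q is true.
Satisfying worlds: {0, 1, 2, 3, 4, 5, 6, 7}

0, 1, 2, 3, 4, 5, 6, 7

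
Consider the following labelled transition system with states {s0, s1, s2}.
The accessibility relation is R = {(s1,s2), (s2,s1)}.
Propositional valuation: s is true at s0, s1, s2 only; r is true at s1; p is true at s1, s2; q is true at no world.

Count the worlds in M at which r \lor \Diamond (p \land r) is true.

2

Let φ = r \lor \Diamond (p \land r). Evaluate φ at each world:
  s0 (successors ∅): φ is false.
  s1 (successors {s2}): φ is true.
  s2 (successors {s1}): φ is true.
For instance, at s1:
  At s1: r is true, \Diamond (p \land r) is false, so r \lor \Diamond (p \land r) is true.
    At s1: \Diamond (p \land r) requires p \land r at some successor in {s2}.
      At s2: p \land r is false.
    So \Diamond (p \land r) is false at s1.
Satisfying worlds: {s1, s2}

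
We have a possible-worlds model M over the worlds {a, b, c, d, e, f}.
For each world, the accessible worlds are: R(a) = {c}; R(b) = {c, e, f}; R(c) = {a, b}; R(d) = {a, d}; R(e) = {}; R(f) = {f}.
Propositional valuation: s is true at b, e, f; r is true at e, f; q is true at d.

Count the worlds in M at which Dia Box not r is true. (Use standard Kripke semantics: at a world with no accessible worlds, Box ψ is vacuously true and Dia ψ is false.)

4

Recall that Box ψ holds at a world iff ψ holds at every accessible world, and Dia ψ holds iff ψ holds at some accessible world.
Let φ = Dia Box not r. Evaluate φ at each world:
  a (successors {c}): φ is true.
  b (successors {c, e, f}): φ is true.
  c (successors {a, b}): φ is true.
  d (successors {a, d}): φ is true.
  e (successors ∅): φ is false.
  f (successors {f}): φ is false.
For instance, at c:
  At c: Dia Box not r requires Box not r at some successor in {a, b}.
    Box not r holds at a, so Dia Box not r is true at c.
      At a: Box not r requires not r at every successor {c}.
        At c: not r is true.
      So Box not r is true at a.
Satisfying worlds: {a, b, c, d}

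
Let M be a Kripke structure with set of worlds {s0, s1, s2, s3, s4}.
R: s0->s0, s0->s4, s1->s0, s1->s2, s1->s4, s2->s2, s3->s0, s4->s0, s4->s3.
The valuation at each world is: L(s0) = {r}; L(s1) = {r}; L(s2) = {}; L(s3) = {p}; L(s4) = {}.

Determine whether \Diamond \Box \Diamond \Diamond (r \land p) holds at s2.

At s2: \Diamond \Box \Diamond \Diamond (r \land p) requires \Box \Diamond \Diamond (r \land p) at some successor in {s2}.
  At s2: \Box \Diamond \Diamond (r \land p) is false.
So \Diamond \Box \Diamond \Diamond (r \land p) is false at s2.

No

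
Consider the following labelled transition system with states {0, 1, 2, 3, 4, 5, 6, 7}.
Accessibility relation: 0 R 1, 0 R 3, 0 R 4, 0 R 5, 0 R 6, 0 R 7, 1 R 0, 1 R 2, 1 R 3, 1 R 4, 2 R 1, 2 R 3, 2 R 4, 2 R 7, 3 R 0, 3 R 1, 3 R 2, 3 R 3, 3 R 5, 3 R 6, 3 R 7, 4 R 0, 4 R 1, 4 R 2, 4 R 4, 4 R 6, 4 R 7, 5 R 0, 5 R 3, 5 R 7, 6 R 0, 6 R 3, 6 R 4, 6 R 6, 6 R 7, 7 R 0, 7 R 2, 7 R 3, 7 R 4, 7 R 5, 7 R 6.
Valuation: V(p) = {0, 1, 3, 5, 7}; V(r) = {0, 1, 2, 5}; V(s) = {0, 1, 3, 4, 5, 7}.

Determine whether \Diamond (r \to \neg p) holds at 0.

Yes

At 0: \Diamond (r \to \neg p) requires r \to \neg p at some successor in {1, 3, 4, 5, 6, 7}.
  r \to \neg p holds at 3, so \Diamond (r \to \neg p) is true at 0.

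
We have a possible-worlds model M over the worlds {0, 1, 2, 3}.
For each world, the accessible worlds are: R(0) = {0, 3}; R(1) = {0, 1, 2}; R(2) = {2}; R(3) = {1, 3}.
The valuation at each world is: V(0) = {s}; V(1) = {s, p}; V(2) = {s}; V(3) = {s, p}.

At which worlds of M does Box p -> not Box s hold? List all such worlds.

Let φ = Box p -> not Box s. Evaluate φ at each world:
  0 (successors {0, 3}): φ is true.
  1 (successors {0, 1, 2}): φ is true.
  2 (successors {2}): φ is true.
  3 (successors {1, 3}): φ is false.
For instance, at 2:
  At 2: Box p is false, not Box s is false, so Box p -> not Box s is true.
    At 2: Box p requires p at every successor {2}.
      p fails at 2, so Box p is false at 2.
    At 2: Box s is true, so not Box s is false.
      At 2: Box s requires s at every successor {2}.
        At 2: s is true.
      So Box s is true at 2.
Satisfying worlds: {0, 1, 2}

0, 1, 2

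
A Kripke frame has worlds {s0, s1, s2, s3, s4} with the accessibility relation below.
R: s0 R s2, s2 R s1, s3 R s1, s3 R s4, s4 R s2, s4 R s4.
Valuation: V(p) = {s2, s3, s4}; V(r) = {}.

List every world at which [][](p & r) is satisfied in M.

s1, s2

Recall that []ψ holds at a world iff ψ holds at every accessible world, and <>ψ holds iff ψ holds at some accessible world.
Let φ = [][](p & r). Evaluate φ at each world:
  s0 (successors {s2}): φ is false.
  s1 (successors ∅): φ is true.
  s2 (successors {s1}): φ is true.
  s3 (successors {s1, s4}): φ is false.
  s4 (successors {s2, s4}): φ is false.
For instance, at s2:
  At s2: [][](p & r) requires [](p & r) at every successor {s1}.
      At s1: no accessible worlds, so [](p & r) holds vacuously.
  So [][](p & r) is true at s2.
Satisfying worlds: {s1, s2}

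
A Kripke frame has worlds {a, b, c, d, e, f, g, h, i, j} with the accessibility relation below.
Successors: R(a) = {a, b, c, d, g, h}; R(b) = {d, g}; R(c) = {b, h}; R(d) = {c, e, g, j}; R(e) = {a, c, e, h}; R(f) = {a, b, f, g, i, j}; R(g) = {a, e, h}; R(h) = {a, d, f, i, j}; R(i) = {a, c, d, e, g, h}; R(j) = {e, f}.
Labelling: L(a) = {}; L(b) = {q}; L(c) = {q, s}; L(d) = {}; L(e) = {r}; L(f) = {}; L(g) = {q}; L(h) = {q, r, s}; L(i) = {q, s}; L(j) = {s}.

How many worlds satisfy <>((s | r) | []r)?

Let φ = <>((s | r) | []r). Evaluate φ at each world:
  a (successors {a, b, c, d, g, h}): φ is true.
  b (successors {d, g}): φ is false.
  c (successors {b, h}): φ is true.
  d (successors {c, e, g, j}): φ is true.
  e (successors {a, c, e, h}): φ is true.
  f (successors {a, b, f, g, i, j}): φ is true.
  g (successors {a, e, h}): φ is true.
  h (successors {a, d, f, i, j}): φ is true.
  i (successors {a, c, d, e, g, h}): φ is true.
  j (successors {e, f}): φ is true.
For instance, at f:
  At f: <>((s | r) | []r) requires (s | r) | []r at some successor in {a, b, f, g, i, j}.
    (s | r) | []r holds at i, so <>((s | r) | []r) is true at f.
      At i: s | r is true, []r is false, so (s | r) | []r is true.
Satisfying worlds: {a, c, d, e, f, g, h, i, j}

9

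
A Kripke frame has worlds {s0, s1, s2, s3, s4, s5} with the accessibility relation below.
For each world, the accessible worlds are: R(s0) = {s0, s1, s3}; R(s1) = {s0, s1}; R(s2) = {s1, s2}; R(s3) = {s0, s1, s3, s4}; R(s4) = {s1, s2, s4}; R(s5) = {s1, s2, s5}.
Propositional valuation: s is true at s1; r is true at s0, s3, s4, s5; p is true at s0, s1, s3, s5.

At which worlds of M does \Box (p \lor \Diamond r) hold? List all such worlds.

s0, s1, s3

Recall that \Box ψ holds at a world iff ψ holds at every accessible world, and \Diamond ψ holds iff ψ holds at some accessible world.
Let φ = \Box (p \lor \Diamond r). Evaluate φ at each world:
  s0 (successors {s0, s1, s3}): φ is true.
  s1 (successors {s0, s1}): φ is true.
  s2 (successors {s1, s2}): φ is false.
  s3 (successors {s0, s1, s3, s4}): φ is true.
  s4 (successors {s1, s2, s4}): φ is false.
  s5 (successors {s1, s2, s5}): φ is false.
For instance, at s2:
  At s2: \Box (p \lor \Diamond r) requires p \lor \Diamond r at every successor {s1, s2}.
    p \lor \Diamond r fails at s2, so \Box (p \lor \Diamond r) is false at s2.
      At s2: p is false, \Diamond r is false, so p \lor \Diamond r is false.
Satisfying worlds: {s0, s1, s3}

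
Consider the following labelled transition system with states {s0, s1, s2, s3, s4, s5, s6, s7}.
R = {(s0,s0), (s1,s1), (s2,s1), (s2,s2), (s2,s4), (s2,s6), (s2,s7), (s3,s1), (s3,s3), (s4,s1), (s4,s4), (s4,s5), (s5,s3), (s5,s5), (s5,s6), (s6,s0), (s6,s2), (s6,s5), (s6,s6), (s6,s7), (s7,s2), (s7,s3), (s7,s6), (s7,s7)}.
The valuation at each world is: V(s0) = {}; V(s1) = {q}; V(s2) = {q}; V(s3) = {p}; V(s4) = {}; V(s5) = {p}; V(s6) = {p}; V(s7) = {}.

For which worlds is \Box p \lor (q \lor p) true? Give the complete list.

Let φ = \Box p \lor (q \lor p). Evaluate φ at each world:
  s0 (successors {s0}): φ is false.
  s1 (successors {s1}): φ is true.
  s2 (successors {s1, s2, s4, s6, s7}): φ is true.
  s3 (successors {s1, s3}): φ is true.
  s4 (successors {s1, s4, s5}): φ is false.
  s5 (successors {s3, s5, s6}): φ is true.
  s6 (successors {s0, s2, s5, s6, s7}): φ is true.
  s7 (successors {s2, s3, s6, s7}): φ is false.
For instance, at s4:
  At s4: \Box p is false, q \lor p is false, so \Box p \lor (q \lor p) is false.
    At s4: \Box p requires p at every successor {s1, s4, s5}.
      p fails at s1, so \Box p is false at s4.
Satisfying worlds: {s1, s2, s3, s5, s6}

s1, s2, s3, s5, s6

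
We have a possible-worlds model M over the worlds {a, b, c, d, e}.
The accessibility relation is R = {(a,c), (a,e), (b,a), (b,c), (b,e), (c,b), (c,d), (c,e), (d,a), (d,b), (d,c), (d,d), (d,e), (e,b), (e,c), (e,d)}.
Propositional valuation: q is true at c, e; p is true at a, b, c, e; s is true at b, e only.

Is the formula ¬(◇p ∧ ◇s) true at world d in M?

Recall that ◇ψ holds at a world iff ψ holds at some accessible world.
At d: ◇p ∧ ◇s is true, so ¬(◇p ∧ ◇s) is false.
  At d: ◇p is true, ◇s is true, so ◇p ∧ ◇s is true.
    At d: ◇p requires p at some successor in {a, b, c, d, e}.
      p holds at a, so ◇p is true at d.
    At d: ◇s requires s at some successor in {a, b, c, d, e}.
      s holds at b, so ◇s is true at d.

No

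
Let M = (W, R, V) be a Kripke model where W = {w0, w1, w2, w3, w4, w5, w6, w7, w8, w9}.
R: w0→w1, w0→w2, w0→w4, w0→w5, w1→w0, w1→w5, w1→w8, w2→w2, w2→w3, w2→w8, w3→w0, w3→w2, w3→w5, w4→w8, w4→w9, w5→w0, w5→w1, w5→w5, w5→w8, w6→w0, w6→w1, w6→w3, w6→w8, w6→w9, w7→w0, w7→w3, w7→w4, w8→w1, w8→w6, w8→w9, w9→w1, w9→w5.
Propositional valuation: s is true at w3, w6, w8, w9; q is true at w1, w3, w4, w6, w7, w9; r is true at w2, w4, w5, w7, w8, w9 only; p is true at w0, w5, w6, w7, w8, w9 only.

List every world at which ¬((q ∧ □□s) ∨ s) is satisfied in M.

Let φ = ¬((q ∧ □□s) ∨ s). Evaluate φ at each world:
  w0 (successors {w1, w2, w4, w5}): φ is true.
  w1 (successors {w0, w5, w8}): φ is true.
  w2 (successors {w2, w3, w8}): φ is true.
  w3 (successors {w0, w2, w5}): φ is false.
  w4 (successors {w8, w9}): φ is true.
  w5 (successors {w0, w1, w5, w8}): φ is true.
  w6 (successors {w0, w1, w3, w8, w9}): φ is false.
  w7 (successors {w0, w3, w4}): φ is true.
  w8 (successors {w1, w6, w9}): φ is false.
  w9 (successors {w1, w5}): φ is false.
For instance, at w0:
  At w0: (q ∧ □□s) ∨ s is false, so ¬((q ∧ □□s) ∨ s) is true.
    At w0: q ∧ □□s is false, s is false, so (q ∧ □□s) ∨ s is false.
      At w0: q is false, □□s is false, so q ∧ □□s is false.
Satisfying worlds: {w0, w1, w2, w4, w5, w7}

w0, w1, w2, w4, w5, w7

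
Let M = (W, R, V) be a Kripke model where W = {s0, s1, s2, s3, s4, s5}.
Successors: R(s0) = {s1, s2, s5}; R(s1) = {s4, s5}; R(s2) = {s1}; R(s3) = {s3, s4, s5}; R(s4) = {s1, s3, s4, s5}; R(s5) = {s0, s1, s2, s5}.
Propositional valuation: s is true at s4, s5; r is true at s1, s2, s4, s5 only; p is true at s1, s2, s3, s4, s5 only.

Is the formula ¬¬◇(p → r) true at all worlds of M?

Yes

Recall that ◇ψ holds at a world iff ψ holds at some accessible world.
Let φ = ¬¬◇(p → r). Evaluate φ at each world:
  s0 (successors {s1, s2, s5}): φ is true.
  s1 (successors {s4, s5}): φ is true.
  s2 (successors {s1}): φ is true.
  s3 (successors {s3, s4, s5}): φ is true.
  s4 (successors {s1, s3, s4, s5}): φ is true.
  s5 (successors {s0, s1, s2, s5}): φ is true.
For instance, at s0:
  At s0: ¬◇(p → r) is false, so ¬¬◇(p → r) is true.
    At s0: ◇(p → r) is true, so ¬◇(p → r) is false.
      At s0: ◇(p → r) requires p → r at some successor in {s1, s2, s5}.
        p → r holds at s1, so ◇(p → r) is true at s0.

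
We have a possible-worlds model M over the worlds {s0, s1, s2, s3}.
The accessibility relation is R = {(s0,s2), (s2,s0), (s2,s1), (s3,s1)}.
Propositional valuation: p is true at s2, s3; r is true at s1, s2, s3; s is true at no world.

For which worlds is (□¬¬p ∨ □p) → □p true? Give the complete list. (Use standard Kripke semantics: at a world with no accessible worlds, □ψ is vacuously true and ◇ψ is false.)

Recall that □ψ holds at a world iff ψ holds at every accessible world, and ◇ψ holds iff ψ holds at some accessible world.
Let φ = (□¬¬p ∨ □p) → □p. Evaluate φ at each world:
  s0 (successors {s2}): φ is true.
  s1 (successors ∅): φ is true.
  s2 (successors {s0, s1}): φ is true.
  s3 (successors {s1}): φ is true.
For instance, at s2:
  At s2: □¬¬p ∨ □p is false, □p is false, so (□¬¬p ∨ □p) → □p is true.
    At s2: □¬¬p is false, □p is false, so □¬¬p ∨ □p is false.
      At s2: □¬¬p requires ¬¬p at every successor {s0, s1}.
        ¬¬p fails at s0, so □¬¬p is false at s2.
      At s2: □p requires p at every successor {s0, s1}.
        p fails at s0, so □p is false at s2.
    At s2: □p requires p at every successor {s0, s1}.
      p fails at s0, so □p is false at s2.
Satisfying worlds: {s0, s1, s2, s3}

s0, s1, s2, s3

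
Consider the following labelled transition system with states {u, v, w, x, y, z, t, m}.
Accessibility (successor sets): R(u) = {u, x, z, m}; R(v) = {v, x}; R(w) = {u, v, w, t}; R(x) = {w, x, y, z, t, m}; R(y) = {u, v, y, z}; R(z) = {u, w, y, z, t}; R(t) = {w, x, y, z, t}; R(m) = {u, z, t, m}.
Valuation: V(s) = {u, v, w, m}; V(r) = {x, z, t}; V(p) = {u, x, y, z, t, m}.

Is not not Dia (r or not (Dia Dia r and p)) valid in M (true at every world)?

Yes

Let φ = not not Dia (r or not (Dia Dia r and p)). Evaluate φ at each world:
  u (successors {u, x, z, m}): φ is true.
  v (successors {v, x}): φ is true.
  w (successors {u, v, w, t}): φ is true.
  x (successors {w, x, y, z, t, m}): φ is true.
  y (successors {u, v, y, z}): φ is true.
  z (successors {u, w, y, z, t}): φ is true.
  t (successors {w, x, y, z, t}): φ is true.
  m (successors {u, z, t, m}): φ is true.
For instance, at u:
  At u: not Dia (r or not (Dia Dia r and p)) is false, so not not Dia (r or not (Dia Dia r and p)) is true.
    At u: Dia (r or not (Dia Dia r and p)) is true, so not Dia (r or not (Dia Dia r and p)) is false.
      At u: Dia (r or not (Dia Dia r and p)) requires r or not (Dia Dia r and p) at some successor in {u, x, z, m}.
        r or not (Dia Dia r and p) holds at x, so Dia (r or not (Dia Dia r and p)) is true at u.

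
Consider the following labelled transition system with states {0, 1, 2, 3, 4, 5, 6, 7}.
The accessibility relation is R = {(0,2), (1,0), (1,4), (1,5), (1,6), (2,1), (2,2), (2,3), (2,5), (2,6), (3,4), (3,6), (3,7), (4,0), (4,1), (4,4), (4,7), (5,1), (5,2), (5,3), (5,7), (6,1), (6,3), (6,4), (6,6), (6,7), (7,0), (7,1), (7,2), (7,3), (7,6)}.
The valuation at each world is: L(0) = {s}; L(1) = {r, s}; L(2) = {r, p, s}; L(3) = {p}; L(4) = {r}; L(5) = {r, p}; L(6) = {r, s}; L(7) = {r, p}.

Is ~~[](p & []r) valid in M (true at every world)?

Recall that []ψ holds at a world iff ψ holds at every accessible world, and <>ψ holds iff ψ holds at some accessible world.
Let φ = ~~[](p & []r). Evaluate φ at each world:
  0 (successors {2}): φ is false.
  1 (successors {0, 4, 5, 6}): φ is false.
  2 (successors {1, 2, 3, 5, 6}): φ is false.
  3 (successors {4, 6, 7}): φ is false.
  4 (successors {0, 1, 4, 7}): φ is false.
  5 (successors {1, 2, 3, 7}): φ is false.
  6 (successors {1, 3, 4, 6, 7}): φ is false.
  7 (successors {0, 1, 2, 3, 6}): φ is false.
Detail at 0 (counterexample):
  At 0: ~[](p & []r) is true, so ~~[](p & []r) is false.
    At 0: [](p & []r) is false, so ~[](p & []r) is true.
      At 0: [](p & []r) requires p & []r at every successor {2}.
        p & []r fails at 2, so [](p & []r) is false at 0.

No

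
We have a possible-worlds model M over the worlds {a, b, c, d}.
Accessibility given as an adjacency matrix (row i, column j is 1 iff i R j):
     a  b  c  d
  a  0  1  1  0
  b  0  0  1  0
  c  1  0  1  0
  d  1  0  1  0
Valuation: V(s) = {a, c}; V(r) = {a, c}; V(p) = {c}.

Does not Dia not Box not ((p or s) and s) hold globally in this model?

No

Let φ = not Dia not Box not ((p or s) and s). Evaluate φ at each world:
  a (successors {b, c}): φ is false.
  b (successors {c}): φ is false.
  c (successors {a, c}): φ is false.
  d (successors {a, c}): φ is false.
Detail at a (counterexample):
  At a: Dia not Box not ((p or s) and s) is true, so not Dia not Box not ((p or s) and s) is false.
    At a: Dia not Box not ((p or s) and s) requires not Box not ((p or s) and s) at some successor in {b, c}.
      not Box not ((p or s) and s) holds at b, so Dia not Box not ((p or s) and s) is true at a.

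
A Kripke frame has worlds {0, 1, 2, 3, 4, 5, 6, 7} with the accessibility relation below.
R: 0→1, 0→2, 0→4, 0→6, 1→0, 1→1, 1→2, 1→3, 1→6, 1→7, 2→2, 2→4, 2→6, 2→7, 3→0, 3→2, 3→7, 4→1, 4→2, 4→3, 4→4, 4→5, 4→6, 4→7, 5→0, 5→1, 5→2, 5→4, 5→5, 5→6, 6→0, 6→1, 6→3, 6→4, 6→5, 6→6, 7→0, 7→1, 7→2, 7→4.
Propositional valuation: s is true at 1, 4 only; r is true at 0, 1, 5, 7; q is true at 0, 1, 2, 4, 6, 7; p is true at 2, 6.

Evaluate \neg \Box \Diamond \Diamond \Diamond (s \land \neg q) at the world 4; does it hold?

Yes

At 4: \Box \Diamond \Diamond \Diamond (s \land \neg q) is false, so \neg \Box \Diamond \Diamond \Diamond (s \land \neg q) is true.
  At 4: \Box \Diamond \Diamond \Diamond (s \land \neg q) requires \Diamond \Diamond \Diamond (s \land \neg q) at every successor {1, 2, 3, 4, 5, 6, 7}.
    \Diamond \Diamond \Diamond (s \land \neg q) fails at 1, so \Box \Diamond \Diamond \Diamond (s \land \neg q) is false at 4.
      At 1: \Diamond \Diamond \Diamond (s \land \neg q) requires \Diamond \Diamond (s \land \neg q) at some successor in {0, 1, 2, 3, 6, 7}.
        At 0: \Diamond \Diamond (s \land \neg q) is false.
        At 1: \Diamond \Diamond (s \land \neg q) is false.
        At 2: \Diamond \Diamond (s \land \neg q) is false.
        At 3: \Diamond \Diamond (s \land \neg q) is false.
        At 6: \Diamond \Diamond (s \land \neg q) is false.
        At 7: \Diamond \Diamond (s \land \neg q) is false.
      So \Diamond \Diamond \Diamond (s \land \neg q) is false at 1.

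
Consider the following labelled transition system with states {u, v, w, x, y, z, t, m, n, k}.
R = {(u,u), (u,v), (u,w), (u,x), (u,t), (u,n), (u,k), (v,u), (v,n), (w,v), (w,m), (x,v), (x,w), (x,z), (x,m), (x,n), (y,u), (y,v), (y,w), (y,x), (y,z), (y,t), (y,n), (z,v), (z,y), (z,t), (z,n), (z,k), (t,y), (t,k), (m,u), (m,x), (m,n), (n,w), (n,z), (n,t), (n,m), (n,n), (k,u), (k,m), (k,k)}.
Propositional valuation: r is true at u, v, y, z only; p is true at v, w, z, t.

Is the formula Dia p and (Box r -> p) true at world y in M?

Yes

At y: Dia p is true, Box r -> p is true, so Dia p and (Box r -> p) is true.
  At y: Dia p requires p at some successor in {u, v, w, x, z, t, n}.
    p holds at v, so Dia p is true at y.
  At y: Box r is false, p is false, so Box r -> p is true.
    At y: Box r requires r at every successor {u, v, w, x, z, t, n}.
      r fails at w, so Box r is false at y.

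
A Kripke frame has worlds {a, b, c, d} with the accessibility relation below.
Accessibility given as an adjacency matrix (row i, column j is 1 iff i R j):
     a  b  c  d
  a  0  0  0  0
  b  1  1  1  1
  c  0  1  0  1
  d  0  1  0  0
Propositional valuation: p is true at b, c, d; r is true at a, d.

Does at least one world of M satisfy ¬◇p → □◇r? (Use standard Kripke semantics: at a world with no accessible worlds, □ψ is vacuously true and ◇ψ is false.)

Yes

Let φ = ¬◇p → □◇r. Evaluate φ at each world:
  a (successors ∅): φ is true.
  b (successors {a, b, c, d}): φ is true.
  c (successors {b, d}): φ is true.
  d (successors {b}): φ is true.
Detail at a (witness):
  At a: ¬◇p is true, □◇r is true, so ¬◇p → □◇r is true.
    At a: ◇p is false, so ¬◇p is true.
      At a: no accessible worlds, so ◇p is false.
    At a: no accessible worlds, so □◇r holds vacuously.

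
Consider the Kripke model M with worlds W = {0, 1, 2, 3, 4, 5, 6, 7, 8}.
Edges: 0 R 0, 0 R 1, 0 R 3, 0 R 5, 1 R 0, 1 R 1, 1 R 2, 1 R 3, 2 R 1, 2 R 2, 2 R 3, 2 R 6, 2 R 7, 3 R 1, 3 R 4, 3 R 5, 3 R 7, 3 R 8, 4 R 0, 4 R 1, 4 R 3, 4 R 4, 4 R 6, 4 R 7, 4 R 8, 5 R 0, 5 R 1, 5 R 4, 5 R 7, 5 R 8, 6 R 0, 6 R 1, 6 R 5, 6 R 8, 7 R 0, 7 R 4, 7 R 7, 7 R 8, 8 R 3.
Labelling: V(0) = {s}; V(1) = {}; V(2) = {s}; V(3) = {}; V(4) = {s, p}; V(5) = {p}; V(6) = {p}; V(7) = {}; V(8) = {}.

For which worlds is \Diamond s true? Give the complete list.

Let φ = \Diamond s. Evaluate φ at each world:
  0 (successors {0, 1, 3, 5}): φ is true.
  1 (successors {0, 1, 2, 3}): φ is true.
  2 (successors {1, 2, 3, 6, 7}): φ is true.
  3 (successors {1, 4, 5, 7, 8}): φ is true.
  4 (successors {0, 1, 3, 4, 6, 7, 8}): φ is true.
  5 (successors {0, 1, 4, 7, 8}): φ is true.
  6 (successors {0, 1, 5, 8}): φ is true.
  7 (successors {0, 4, 7, 8}): φ is true.
  8 (successors {3}): φ is false.
For instance, at 1:
  At 1: \Diamond s requires s at some successor in {0, 1, 2, 3}.
    s holds at 0, so \Diamond s is true at 1.
Satisfying worlds: {0, 1, 2, 3, 4, 5, 6, 7}

0, 1, 2, 3, 4, 5, 6, 7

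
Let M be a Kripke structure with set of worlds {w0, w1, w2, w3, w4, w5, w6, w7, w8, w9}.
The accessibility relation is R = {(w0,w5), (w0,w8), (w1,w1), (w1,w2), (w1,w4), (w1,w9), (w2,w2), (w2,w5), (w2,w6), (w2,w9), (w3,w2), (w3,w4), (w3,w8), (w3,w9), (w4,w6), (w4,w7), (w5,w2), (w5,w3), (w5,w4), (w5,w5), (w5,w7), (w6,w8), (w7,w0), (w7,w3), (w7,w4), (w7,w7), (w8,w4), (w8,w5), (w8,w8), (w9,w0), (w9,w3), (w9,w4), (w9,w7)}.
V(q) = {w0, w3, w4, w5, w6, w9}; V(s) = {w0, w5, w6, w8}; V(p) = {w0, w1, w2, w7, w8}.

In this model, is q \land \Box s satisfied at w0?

Yes

Recall that \Box ψ holds at a world iff ψ holds at every accessible world, and \Diamond ψ holds iff ψ holds at some accessible world.
At w0: q is true, \Box s is true, so q \land \Box s is true.
  At w0: \Box s requires s at every successor {w5, w8}.
    At w5: s is true.
    At w8: s is true.
  So \Box s is true at w0.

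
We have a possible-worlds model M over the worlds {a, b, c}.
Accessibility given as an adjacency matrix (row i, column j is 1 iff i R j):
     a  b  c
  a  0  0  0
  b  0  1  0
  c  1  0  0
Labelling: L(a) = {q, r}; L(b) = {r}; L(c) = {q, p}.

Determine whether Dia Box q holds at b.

At b: Dia Box q requires Box q at some successor in {b}.
  At b: Box q is false.
So Dia Box q is false at b.

No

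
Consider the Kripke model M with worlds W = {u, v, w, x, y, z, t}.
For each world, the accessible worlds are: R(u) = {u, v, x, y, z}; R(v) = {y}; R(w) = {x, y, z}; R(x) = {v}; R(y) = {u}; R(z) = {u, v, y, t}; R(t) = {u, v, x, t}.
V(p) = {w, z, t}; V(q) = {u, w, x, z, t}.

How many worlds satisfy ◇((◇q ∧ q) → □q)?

6

Recall that □ψ holds at a world iff ψ holds at every accessible world, and ◇ψ holds iff ψ holds at some accessible world.
Let φ = ◇((◇q ∧ q) → □q). Evaluate φ at each world:
  u (successors {u, v, x, y, z}): φ is true.
  v (successors {y}): φ is true.
  w (successors {x, y, z}): φ is true.
  x (successors {v}): φ is true.
  y (successors {u}): φ is false.
  z (successors {u, v, y, t}): φ is true.
  t (successors {u, v, x, t}): φ is true.
For instance, at v:
  At v: ◇((◇q ∧ q) → □q) requires (◇q ∧ q) → □q at some successor in {y}.
    (◇q ∧ q) → □q holds at y, so ◇((◇q ∧ q) → □q) is true at v.
      At y: ◇q ∧ q is false, □q is true, so (◇q ∧ q) → □q is true.
Satisfying worlds: {u, v, w, x, z, t}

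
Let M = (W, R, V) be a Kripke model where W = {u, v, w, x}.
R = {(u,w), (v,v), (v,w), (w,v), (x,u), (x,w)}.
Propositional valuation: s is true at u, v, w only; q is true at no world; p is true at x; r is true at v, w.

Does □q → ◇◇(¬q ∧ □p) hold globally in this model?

Let φ = □q → ◇◇(¬q ∧ □p). Evaluate φ at each world:
  u (successors {w}): φ is true.
  v (successors {v, w}): φ is true.
  w (successors {v}): φ is true.
  x (successors {u, w}): φ is true.
For instance, at x:
  At x: □q is false, ◇◇(¬q ∧ □p) is false, so □q → ◇◇(¬q ∧ □p) is true.
    At x: □q requires q at every successor {u, w}.
      q fails at u, so □q is false at x.
    At x: ◇◇(¬q ∧ □p) requires ◇(¬q ∧ □p) at some successor in {u, w}.
      At u: ◇(¬q ∧ □p) is false.
      At w: ◇(¬q ∧ □p) is false.
    So ◇◇(¬q ∧ □p) is false at x.

Yes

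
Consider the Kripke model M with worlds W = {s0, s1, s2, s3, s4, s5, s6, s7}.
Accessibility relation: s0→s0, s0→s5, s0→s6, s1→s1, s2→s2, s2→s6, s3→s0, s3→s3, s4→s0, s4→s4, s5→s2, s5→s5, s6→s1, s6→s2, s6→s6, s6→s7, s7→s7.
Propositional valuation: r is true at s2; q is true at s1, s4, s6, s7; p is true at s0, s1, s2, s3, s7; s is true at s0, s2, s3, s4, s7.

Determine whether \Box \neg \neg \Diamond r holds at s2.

Yes

At s2: \Box \neg \neg \Diamond r requires \neg \neg \Diamond r at every successor {s2, s6}.
    At s2: \neg \Diamond r is false, so \neg \neg \Diamond r is true.
      At s2: \Diamond r is true, so \neg \Diamond r is false.
    At s6: \neg \Diamond r is false, so \neg \neg \Diamond r is true.
      At s6: \Diamond r is true, so \neg \Diamond r is false.
So \Box \neg \neg \Diamond r is true at s2.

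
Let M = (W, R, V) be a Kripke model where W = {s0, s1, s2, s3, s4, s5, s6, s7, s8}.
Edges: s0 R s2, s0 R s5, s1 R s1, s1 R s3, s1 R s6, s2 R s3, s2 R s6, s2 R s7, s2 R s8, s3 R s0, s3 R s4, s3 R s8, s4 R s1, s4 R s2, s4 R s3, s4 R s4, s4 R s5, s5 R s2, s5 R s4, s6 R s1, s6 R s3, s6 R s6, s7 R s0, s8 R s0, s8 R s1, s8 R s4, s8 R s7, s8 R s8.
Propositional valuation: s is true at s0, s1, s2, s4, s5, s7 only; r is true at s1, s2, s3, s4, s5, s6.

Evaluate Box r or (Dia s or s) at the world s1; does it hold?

At s1: Box r is true, Dia s or s is true, so Box r or (Dia s or s) is true.
  At s1: Box r requires r at every successor {s1, s3, s6}.
    At s1: r is true.
    At s3: r is true.
    At s6: r is true.
  So Box r is true at s1.
  At s1: Dia s is true, s is true, so Dia s or s is true.
    At s1: Dia s requires s at some successor in {s1, s3, s6}.
      s holds at s1, so Dia s is true at s1.

Yes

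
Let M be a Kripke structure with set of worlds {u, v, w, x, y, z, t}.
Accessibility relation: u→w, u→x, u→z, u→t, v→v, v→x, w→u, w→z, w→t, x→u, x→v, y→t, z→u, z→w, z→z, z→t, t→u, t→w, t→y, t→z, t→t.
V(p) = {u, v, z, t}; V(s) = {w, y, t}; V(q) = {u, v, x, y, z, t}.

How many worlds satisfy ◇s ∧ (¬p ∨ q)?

5

Let φ = ◇s ∧ (¬p ∨ q). Evaluate φ at each world:
  u (successors {w, x, z, t}): φ is true.
  v (successors {v, x}): φ is false.
  w (successors {u, z, t}): φ is true.
  x (successors {u, v}): φ is false.
  y (successors {t}): φ is true.
  z (successors {u, w, z, t}): φ is true.
  t (successors {u, w, y, z, t}): φ is true.
For instance, at z:
  At z: ◇s is true, ¬p ∨ q is true, so ◇s ∧ (¬p ∨ q) is true.
    At z: ◇s requires s at some successor in {u, w, z, t}.
      s holds at w, so ◇s is true at z.
Satisfying worlds: {u, w, y, z, t}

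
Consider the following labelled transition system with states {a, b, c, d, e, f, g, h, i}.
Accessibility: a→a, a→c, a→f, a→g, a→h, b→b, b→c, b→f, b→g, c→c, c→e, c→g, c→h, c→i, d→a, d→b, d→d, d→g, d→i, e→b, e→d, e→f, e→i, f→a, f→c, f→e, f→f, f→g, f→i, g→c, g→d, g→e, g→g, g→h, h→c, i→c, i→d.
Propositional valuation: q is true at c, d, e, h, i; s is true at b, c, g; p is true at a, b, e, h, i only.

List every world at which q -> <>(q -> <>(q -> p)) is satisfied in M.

Recall that <>ψ holds at a world iff ψ holds at some accessible world.
Let φ = q -> <>(q -> <>(q -> p)). Evaluate φ at each world:
  a (successors {a, c, f, g, h}): φ is true.
  b (successors {b, c, f, g}): φ is true.
  c (successors {c, e, g, h, i}): φ is true.
  d (successors {a, b, d, g, i}): φ is true.
  e (successors {b, d, f, i}): φ is true.
  f (successors {a, c, e, f, g, i}): φ is true.
  g (successors {c, d, e, g, h}): φ is true.
  h (successors {c}): φ is true.
  i (successors {c, d}): φ is true.
For instance, at e:
  At e: q is true, <>(q -> <>(q -> p)) is true, so q -> <>(q -> <>(q -> p)) is true.
    At e: <>(q -> <>(q -> p)) requires q -> <>(q -> p) at some successor in {b, d, f, i}.
      q -> <>(q -> p) holds at b, so <>(q -> <>(q -> p)) is true at e.
Satisfying worlds: {a, b, c, d, e, f, g, h, i}

a, b, c, d, e, f, g, h, i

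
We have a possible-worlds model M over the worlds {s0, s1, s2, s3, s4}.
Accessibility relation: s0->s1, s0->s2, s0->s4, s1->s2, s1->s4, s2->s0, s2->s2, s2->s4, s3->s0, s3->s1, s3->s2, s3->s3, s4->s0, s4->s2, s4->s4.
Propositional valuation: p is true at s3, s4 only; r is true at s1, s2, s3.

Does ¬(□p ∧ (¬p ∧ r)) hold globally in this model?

Yes

Let φ = ¬(□p ∧ (¬p ∧ r)). Evaluate φ at each world:
  s0 (successors {s1, s2, s4}): φ is true.
  s1 (successors {s2, s4}): φ is true.
  s2 (successors {s0, s2, s4}): φ is true.
  s3 (successors {s0, s1, s2, s3}): φ is true.
  s4 (successors {s0, s2, s4}): φ is true.
For instance, at s2:
  At s2: □p ∧ (¬p ∧ r) is false, so ¬(□p ∧ (¬p ∧ r)) is true.
    At s2: □p is false, ¬p ∧ r is true, so □p ∧ (¬p ∧ r) is false.
      At s2: □p requires p at every successor {s0, s2, s4}.
        p fails at s0, so □p is false at s2.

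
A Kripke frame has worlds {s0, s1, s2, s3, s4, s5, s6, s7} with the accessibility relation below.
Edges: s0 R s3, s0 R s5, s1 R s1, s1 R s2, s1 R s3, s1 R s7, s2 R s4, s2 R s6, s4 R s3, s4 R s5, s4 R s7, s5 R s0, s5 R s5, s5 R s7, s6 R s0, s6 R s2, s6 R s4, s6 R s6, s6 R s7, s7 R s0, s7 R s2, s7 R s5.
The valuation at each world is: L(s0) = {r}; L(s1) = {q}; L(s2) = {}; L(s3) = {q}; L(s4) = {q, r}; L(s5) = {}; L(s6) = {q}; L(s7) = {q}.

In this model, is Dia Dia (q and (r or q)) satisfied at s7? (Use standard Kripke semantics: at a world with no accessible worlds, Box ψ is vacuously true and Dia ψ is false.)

At s7: Dia Dia (q and (r or q)) requires Dia (q and (r or q)) at some successor in {s0, s2, s5}.
  Dia (q and (r or q)) holds at s0, so Dia Dia (q and (r or q)) is true at s7.
    At s0: Dia (q and (r or q)) requires q and (r or q) at some successor in {s3, s5}.
      q and (r or q) holds at s3, so Dia (q and (r or q)) is true at s0.

Yes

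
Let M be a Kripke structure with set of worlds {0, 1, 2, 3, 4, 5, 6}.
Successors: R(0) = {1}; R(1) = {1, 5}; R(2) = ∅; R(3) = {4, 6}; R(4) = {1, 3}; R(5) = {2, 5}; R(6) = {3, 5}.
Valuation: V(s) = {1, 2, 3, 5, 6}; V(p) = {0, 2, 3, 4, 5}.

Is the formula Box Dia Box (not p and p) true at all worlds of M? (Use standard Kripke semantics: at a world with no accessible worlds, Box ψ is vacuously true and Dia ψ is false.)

Recall that Box ψ holds at a world iff ψ holds at every accessible world, and Dia ψ holds iff ψ holds at some accessible world.
Let φ = Box Dia Box (not p and p). Evaluate φ at each world:
  0 (successors {1}): φ is false.
  1 (successors {1, 5}): φ is false.
  2 (successors ∅): φ is true.
  3 (successors {4, 6}): φ is false.
  4 (successors {1, 3}): φ is false.
  5 (successors {2, 5}): φ is false.
  6 (successors {3, 5}): φ is false.
Detail at 0 (counterexample):
  At 0: Box Dia Box (not p and p) requires Dia Box (not p and p) at every successor {1}.
    Dia Box (not p and p) fails at 1, so Box Dia Box (not p and p) is false at 0.
      At 1: Dia Box (not p and p) requires Box (not p and p) at some successor in {1, 5}.
        At 1: Box (not p and p) is false.
        At 5: Box (not p and p) is false.
      So Dia Box (not p and p) is false at 1.

No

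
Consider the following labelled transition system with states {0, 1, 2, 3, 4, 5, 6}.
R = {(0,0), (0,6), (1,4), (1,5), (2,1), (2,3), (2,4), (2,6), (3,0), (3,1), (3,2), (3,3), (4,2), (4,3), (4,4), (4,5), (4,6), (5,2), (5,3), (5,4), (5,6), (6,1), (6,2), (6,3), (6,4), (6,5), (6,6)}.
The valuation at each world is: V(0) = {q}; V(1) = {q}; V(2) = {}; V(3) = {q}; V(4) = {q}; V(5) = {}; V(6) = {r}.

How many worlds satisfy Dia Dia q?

7

Let φ = Dia Dia q. Evaluate φ at each world:
  0 (successors {0, 6}): φ is true.
  1 (successors {4, 5}): φ is true.
  2 (successors {1, 3, 4, 6}): φ is true.
  3 (successors {0, 1, 2, 3}): φ is true.
  4 (successors {2, 3, 4, 5, 6}): φ is true.
  5 (successors {2, 3, 4, 6}): φ is true.
  6 (successors {1, 2, 3, 4, 5, 6}): φ is true.
For instance, at 2:
  At 2: Dia Dia q requires Dia q at some successor in {1, 3, 4, 6}.
    Dia q holds at 1, so Dia Dia q is true at 2.
      At 1: Dia q requires q at some successor in {4, 5}.
        q holds at 4, so Dia q is true at 1.
Satisfying worlds: {0, 1, 2, 3, 4, 5, 6}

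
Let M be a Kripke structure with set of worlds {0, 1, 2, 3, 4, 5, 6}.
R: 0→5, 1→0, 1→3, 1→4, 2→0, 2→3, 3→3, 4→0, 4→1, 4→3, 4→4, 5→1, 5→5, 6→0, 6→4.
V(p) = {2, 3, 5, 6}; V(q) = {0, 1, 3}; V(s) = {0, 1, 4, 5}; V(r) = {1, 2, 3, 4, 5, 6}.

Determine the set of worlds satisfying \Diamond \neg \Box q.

Recall that \Box ψ holds at a world iff ψ holds at every accessible world, and \Diamond ψ holds iff ψ holds at some accessible world.
Let φ = \Diamond \neg \Box q. Evaluate φ at each world:
  0 (successors {5}): φ is true.
  1 (successors {0, 3, 4}): φ is true.
  2 (successors {0, 3}): φ is true.
  3 (successors {3}): φ is false.
  4 (successors {0, 1, 3, 4}): φ is true.
  5 (successors {1, 5}): φ is true.
  6 (successors {0, 4}): φ is true.
For instance, at 0:
  At 0: \Diamond \neg \Box q requires \neg \Box q at some successor in {5}.
    \neg \Box q holds at 5, so \Diamond \neg \Box q is true at 0.
      At 5: \Box q is false, so \neg \Box q is true.
Satisfying worlds: {0, 1, 2, 4, 5, 6}

0, 1, 2, 4, 5, 6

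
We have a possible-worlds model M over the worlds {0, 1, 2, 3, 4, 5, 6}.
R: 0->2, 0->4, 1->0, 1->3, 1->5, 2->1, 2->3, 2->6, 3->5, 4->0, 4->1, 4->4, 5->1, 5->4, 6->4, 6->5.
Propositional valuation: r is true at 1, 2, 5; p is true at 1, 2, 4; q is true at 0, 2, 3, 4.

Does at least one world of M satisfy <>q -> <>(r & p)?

Let φ = <>q -> <>(r & p). Evaluate φ at each world:
  0 (successors {2, 4}): φ is true.
  1 (successors {0, 3, 5}): φ is false.
  2 (successors {1, 3, 6}): φ is true.
  3 (successors {5}): φ is true.
  4 (successors {0, 1, 4}): φ is true.
  5 (successors {1, 4}): φ is true.
  6 (successors {4, 5}): φ is false.
Detail at 0 (witness):
  At 0: <>q is true, <>(r & p) is true, so <>q -> <>(r & p) is true.
    At 0: <>q requires q at some successor in {2, 4}.
      q holds at 2, so <>q is true at 0.
    At 0: <>(r & p) requires r & p at some successor in {2, 4}.
      r & p holds at 2, so <>(r & p) is true at 0.

Yes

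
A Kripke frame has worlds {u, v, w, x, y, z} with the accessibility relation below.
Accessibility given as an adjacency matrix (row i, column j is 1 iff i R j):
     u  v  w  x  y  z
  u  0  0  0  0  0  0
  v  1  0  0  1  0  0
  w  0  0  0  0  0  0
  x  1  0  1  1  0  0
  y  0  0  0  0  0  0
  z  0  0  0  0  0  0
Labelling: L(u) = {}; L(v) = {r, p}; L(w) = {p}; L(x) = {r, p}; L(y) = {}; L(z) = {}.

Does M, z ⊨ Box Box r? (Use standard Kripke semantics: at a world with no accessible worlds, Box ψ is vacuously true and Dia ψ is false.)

Recall that Box ψ holds at a world iff ψ holds at every accessible world, and Dia ψ holds iff ψ holds at some accessible world.
At z: no accessible worlds, so Box Box r holds vacuously.

Yes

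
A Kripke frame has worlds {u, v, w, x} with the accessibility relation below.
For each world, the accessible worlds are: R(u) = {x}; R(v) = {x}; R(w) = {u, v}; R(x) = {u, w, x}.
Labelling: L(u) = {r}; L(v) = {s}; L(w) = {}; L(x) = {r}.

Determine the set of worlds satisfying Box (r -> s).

Let φ = Box (r -> s). Evaluate φ at each world:
  u (successors {x}): φ is false.
  v (successors {x}): φ is false.
  w (successors {u, v}): φ is false.
  x (successors {u, w, x}): φ is false.
For instance, at x:
  At x: Box (r -> s) requires r -> s at every successor {u, w, x}.
    r -> s fails at u, so Box (r -> s) is false at x.
Satisfying worlds: none.

none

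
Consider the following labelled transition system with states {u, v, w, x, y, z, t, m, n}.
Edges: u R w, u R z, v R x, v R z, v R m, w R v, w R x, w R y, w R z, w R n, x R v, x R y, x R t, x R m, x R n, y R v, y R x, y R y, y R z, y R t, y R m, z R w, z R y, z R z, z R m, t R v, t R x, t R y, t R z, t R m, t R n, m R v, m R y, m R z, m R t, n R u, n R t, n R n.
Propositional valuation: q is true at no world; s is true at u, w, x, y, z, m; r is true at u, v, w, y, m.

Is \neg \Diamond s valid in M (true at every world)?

Let φ = \neg \Diamond s. Evaluate φ at each world:
  u (successors {w, z}): φ is false.
  v (successors {x, z, m}): φ is false.
  w (successors {v, x, y, z, n}): φ is false.
  x (successors {v, y, t, m, n}): φ is false.
  y (successors {v, x, y, z, t, m}): φ is false.
  z (successors {w, y, z, m}): φ is false.
  t (successors {v, x, y, z, m, n}): φ is false.
  m (successors {v, y, z, t}): φ is false.
  n (successors {u, t, n}): φ is false.
Detail at u (counterexample):
  At u: \Diamond s is true, so \neg \Diamond s is false.
    At u: \Diamond s requires s at some successor in {w, z}.
      s holds at w, so \Diamond s is true at u.

No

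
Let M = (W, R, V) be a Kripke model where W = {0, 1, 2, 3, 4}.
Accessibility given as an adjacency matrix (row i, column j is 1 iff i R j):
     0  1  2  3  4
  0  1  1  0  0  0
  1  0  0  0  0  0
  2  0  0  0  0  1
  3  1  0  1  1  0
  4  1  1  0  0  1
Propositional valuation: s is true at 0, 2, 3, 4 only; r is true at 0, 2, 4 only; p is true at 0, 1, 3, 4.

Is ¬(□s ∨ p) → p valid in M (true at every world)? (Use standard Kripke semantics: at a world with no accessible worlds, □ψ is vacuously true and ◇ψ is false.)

Let φ = ¬(□s ∨ p) → p. Evaluate φ at each world:
  0 (successors {0, 1}): φ is true.
  1 (successors ∅): φ is true.
  2 (successors {4}): φ is true.
  3 (successors {0, 2, 3}): φ is true.
  4 (successors {0, 1, 4}): φ is true.
For instance, at 0:
  At 0: ¬(□s ∨ p) is false, p is true, so ¬(□s ∨ p) → p is true.
    At 0: □s ∨ p is true, so ¬(□s ∨ p) is false.
      At 0: □s is false, p is true, so □s ∨ p is true.

Yes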